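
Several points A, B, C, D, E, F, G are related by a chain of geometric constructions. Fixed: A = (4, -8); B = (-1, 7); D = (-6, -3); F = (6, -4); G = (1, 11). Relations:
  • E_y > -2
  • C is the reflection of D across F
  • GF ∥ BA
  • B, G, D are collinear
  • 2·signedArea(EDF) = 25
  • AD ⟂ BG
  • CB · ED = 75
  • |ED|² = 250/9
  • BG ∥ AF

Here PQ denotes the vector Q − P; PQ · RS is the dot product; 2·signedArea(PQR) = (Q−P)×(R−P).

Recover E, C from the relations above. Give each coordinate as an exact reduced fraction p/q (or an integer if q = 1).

C = (18, -5)
E = (-1, -4/3)

1. C_x = 18  [C is the reflection of D across F]
2. C_y = -5  [C is the reflection of D across F]
   → C = (18, -5)
3. E_x = -1  [2·signedArea(EDF) = 25 ∩ CB · ED = 75]
4. E_y = -4/3  [2·signedArea(EDF) = 25 ∩ CB · ED = 75]
   → E = (-1, -4/3)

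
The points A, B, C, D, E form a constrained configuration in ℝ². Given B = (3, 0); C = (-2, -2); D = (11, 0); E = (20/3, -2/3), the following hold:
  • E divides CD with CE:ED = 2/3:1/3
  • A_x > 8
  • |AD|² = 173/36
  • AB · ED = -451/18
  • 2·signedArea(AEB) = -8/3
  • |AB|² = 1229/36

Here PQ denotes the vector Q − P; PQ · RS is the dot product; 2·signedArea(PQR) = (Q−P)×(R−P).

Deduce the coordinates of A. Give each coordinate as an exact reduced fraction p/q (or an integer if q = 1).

A = (53/6, -1/3)

1. A_x = 53/6  [AB · ED = -451/18 ∩ 2·signedArea(AEB) = -8/3]
2. A_y = -1/3  [AB · ED = -451/18 ∩ 2·signedArea(AEB) = -8/3]
   → A = (53/6, -1/3)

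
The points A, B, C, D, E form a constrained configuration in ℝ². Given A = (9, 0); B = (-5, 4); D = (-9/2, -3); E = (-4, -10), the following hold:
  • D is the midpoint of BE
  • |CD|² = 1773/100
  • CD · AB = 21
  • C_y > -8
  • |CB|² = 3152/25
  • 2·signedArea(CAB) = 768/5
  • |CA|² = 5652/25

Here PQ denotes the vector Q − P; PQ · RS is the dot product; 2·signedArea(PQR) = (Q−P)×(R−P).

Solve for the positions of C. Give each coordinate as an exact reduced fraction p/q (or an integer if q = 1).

C = (-21/5, -36/5)

1. C_x = -21/5  [2·signedArea(CAB) = 768/5 ∩ CD · AB = 21]
2. C_y = -36/5  [2·signedArea(CAB) = 768/5 ∩ CD · AB = 21]
   → C = (-21/5, -36/5)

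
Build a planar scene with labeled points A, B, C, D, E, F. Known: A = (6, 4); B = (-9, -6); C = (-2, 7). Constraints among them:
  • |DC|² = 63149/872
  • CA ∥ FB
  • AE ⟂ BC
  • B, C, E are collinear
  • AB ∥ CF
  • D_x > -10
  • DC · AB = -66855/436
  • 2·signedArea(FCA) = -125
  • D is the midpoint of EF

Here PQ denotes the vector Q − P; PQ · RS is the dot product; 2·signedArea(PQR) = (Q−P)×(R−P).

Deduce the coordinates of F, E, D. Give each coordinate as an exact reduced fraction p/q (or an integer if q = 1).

D = (-4023/436, 1093/436)
E = (-317/218, 1747/218)
F = (-17, -3)

1. F_x = -17  [CA ∥ FB ∩ AB ∥ CF]
2. F_y = -3  [CA ∥ FB ∩ AB ∥ CF]
   → F = (-17, -3)
3. E_x = -317/218  [B, C, E are collinear ∩ AE ⟂ BC]
4. E_y = 1747/218  [B, C, E are collinear ∩ AE ⟂ BC]
   → E = (-317/218, 1747/218)
5. D_x = -4023/436  [D is the midpoint of EF]
6. D_y = 1093/436  [D is the midpoint of EF]
   → D = (-4023/436, 1093/436)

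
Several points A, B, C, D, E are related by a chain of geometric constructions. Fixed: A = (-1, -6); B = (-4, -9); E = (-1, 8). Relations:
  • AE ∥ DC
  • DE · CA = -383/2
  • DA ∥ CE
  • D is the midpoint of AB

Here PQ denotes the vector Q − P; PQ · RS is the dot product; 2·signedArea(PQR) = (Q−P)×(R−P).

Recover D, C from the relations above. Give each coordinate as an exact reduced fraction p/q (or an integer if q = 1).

C = (-5/2, 13/2)
D = (-5/2, -15/2)

1. D_x = -5/2  [D is the midpoint of AB]
2. D_y = -15/2  [D is the midpoint of AB]
   → D = (-5/2, -15/2)
3. C_x = -5/2  [DA ∥ CE ∩ AE ∥ DC]
4. C_y = 13/2  [DA ∥ CE ∩ AE ∥ DC]
   → C = (-5/2, 13/2)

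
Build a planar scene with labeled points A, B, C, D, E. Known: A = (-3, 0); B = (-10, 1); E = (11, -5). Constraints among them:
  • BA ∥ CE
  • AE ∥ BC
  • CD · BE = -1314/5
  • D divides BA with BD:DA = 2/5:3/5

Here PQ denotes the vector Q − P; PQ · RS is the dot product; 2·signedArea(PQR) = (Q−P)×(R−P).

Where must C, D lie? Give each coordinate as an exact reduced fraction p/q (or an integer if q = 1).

C = (4, -4)
D = (-36/5, 3/5)

1. C_x = 4  [BA ∥ CE ∩ AE ∥ BC]
2. C_y = -4  [BA ∥ CE ∩ AE ∥ BC]
   → C = (4, -4)
3. D_x = -36/5  [D divides BA with BD:DA = 2/5:3/5]
4. D_y = 3/5  [D divides BA with BD:DA = 2/5:3/5]
   → D = (-36/5, 3/5)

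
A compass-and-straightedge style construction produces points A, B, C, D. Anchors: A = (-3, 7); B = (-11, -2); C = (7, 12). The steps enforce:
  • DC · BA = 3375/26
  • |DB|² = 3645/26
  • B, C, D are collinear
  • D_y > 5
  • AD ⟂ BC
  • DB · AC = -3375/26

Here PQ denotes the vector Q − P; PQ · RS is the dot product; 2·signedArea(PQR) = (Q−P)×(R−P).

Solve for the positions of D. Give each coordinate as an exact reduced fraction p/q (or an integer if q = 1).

D = (-43/26, 137/26)

1. D_x = -43/26  [B, C, D are collinear ∩ AD ⟂ BC]
2. D_y = 137/26  [B, C, D are collinear ∩ AD ⟂ BC]
   → D = (-43/26, 137/26)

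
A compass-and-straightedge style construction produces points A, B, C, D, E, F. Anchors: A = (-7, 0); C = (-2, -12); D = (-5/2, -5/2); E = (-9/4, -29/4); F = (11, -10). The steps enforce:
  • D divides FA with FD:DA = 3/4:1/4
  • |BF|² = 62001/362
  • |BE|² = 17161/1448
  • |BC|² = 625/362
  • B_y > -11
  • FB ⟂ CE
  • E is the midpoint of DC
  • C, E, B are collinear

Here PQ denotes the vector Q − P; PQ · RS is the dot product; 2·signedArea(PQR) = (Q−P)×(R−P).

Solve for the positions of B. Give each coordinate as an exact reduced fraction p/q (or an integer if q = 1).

1. B_x = -749/362  [C, E, B are collinear ∩ FB ⟂ CE]
2. B_y = -3869/362  [C, E, B are collinear ∩ FB ⟂ CE]
   → B = (-749/362, -3869/362)

B = (-749/362, -3869/362)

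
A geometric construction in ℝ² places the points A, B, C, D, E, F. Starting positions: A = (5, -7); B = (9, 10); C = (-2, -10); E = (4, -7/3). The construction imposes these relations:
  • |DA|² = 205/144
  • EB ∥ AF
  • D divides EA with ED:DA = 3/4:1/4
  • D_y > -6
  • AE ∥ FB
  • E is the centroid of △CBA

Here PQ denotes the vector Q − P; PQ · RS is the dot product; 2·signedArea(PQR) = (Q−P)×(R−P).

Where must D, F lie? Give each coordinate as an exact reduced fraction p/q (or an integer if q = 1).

D = (19/4, -35/6)
F = (10, 16/3)

1. D_x = 19/4  [D divides EA with ED:DA = 3/4:1/4]
2. D_y = -35/6  [D divides EA with ED:DA = 3/4:1/4]
   → D = (19/4, -35/6)
3. F_x = 10  [AE ∥ FB ∩ EB ∥ AF]
4. F_y = 16/3  [AE ∥ FB ∩ EB ∥ AF]
   → F = (10, 16/3)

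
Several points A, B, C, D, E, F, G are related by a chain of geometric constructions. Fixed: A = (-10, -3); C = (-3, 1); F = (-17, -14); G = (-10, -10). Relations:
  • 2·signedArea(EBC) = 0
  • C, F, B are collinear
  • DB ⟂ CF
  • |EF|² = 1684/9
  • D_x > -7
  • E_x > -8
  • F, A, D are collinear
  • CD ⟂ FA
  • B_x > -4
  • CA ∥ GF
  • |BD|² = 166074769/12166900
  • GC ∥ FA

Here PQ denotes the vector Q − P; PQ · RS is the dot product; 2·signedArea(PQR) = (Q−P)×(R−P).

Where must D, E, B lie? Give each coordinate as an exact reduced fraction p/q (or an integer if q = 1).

B = (-124162/35785, 7111/14314)
D = (-1049/170, 513/170)
E = (-23/3, -4)

1. D_x = -1049/170  [F, A, D are collinear ∩ CD ⟂ FA]
2. D_y = 513/170  [F, A, D are collinear ∩ CD ⟂ FA]
   → D = (-1049/170, 513/170)
3. B_x = -124162/35785  [C, F, B are collinear ∩ DB ⟂ CF]
4. B_y = 7111/14314  [C, F, B are collinear ∩ DB ⟂ CF]
   → B = (-124162/35785, 7111/14314)
5. E_x = -23/3  [line -7203/14314·x + 16807/35785·y + -141659/71570 = 0 ∩ |EF|² = 1684/9]
6. E_y = -4  [line -7203/14314·x + 16807/35785·y + -141659/71570 = 0 ∩ |EF|² = 1684/9]
   → E = (-23/3, -4)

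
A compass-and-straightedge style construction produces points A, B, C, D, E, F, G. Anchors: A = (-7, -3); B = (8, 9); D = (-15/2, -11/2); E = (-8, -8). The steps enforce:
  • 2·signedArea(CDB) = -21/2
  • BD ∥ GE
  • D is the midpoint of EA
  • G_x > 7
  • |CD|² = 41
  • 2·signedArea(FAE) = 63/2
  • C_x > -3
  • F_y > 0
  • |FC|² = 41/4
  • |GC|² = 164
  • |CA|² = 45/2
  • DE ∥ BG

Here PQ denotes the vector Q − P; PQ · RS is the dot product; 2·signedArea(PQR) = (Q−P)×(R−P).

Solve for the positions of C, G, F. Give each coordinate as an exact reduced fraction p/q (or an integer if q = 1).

1. C_x = -5/2  [line -29/2·x + 31/2·y + -13 = 0 ∩ |CA|² = 45/2]
2. C_y = -3/2  [line -29/2·x + 31/2·y + -13 = 0 ∩ |CA|² = 45/2]
   → C = (-5/2, -3/2)
3. G_x = 15/2  [BD ∥ GE ∩ DE ∥ BG]
4. G_y = 13/2  [BD ∥ GE ∩ DE ∥ BG]
   → G = (15/2, 13/2)
5. F_x = 0  [line 5·x + -1·y + 1/2 = 0 ∩ |FC|² = 41/4]
6. F_y = 1/2  [line 5·x + -1·y + 1/2 = 0 ∩ |FC|² = 41/4]
   → F = (0, 1/2)

C = (-5/2, -3/2)
F = (0, 1/2)
G = (15/2, 13/2)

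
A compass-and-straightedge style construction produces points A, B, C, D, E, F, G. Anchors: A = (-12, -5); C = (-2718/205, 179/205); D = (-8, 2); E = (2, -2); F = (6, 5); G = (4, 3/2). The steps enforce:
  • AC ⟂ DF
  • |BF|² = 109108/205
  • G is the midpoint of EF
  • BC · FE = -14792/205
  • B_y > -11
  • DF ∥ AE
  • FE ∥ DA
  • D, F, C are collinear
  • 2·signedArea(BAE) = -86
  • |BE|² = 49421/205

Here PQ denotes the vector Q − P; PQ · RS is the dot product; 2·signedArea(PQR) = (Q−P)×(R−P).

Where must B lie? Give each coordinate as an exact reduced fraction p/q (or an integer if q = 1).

1. B_x = -2202/205  [2·signedArea(BAE) = -86 ∩ BC · FE = -14792/205]
2. B_y = -2229/205  [2·signedArea(BAE) = -86 ∩ BC · FE = -14792/205]
   → B = (-2202/205, -2229/205)

B = (-2202/205, -2229/205)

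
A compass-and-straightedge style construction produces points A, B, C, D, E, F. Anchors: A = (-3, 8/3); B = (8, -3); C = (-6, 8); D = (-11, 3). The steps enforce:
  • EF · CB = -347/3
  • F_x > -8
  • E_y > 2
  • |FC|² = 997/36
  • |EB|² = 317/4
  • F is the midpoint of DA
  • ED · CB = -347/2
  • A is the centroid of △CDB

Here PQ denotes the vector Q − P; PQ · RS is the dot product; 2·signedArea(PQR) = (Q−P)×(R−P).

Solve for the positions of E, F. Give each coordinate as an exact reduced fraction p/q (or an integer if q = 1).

1. E_x = 1  [line -14·x + 11·y + -27/2 = 0 ∩ |EB|² = 317/4]
2. E_y = 5/2  [line -14·x + 11·y + -27/2 = 0 ∩ |EB|² = 317/4]
   → E = (1, 5/2)
3. F_x = -7  [F is the midpoint of DA]
4. F_y = 17/6  [F is the midpoint of DA]
   → F = (-7, 17/6)

E = (1, 5/2)
F = (-7, 17/6)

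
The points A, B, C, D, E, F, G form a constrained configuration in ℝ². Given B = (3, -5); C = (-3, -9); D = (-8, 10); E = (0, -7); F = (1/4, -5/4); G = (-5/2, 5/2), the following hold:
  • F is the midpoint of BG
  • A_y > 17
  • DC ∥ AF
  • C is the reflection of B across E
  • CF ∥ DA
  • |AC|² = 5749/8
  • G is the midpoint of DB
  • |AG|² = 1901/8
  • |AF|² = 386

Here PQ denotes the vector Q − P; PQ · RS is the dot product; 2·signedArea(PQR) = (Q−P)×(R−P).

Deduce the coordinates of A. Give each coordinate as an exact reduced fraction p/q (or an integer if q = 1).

1. A_x = -19/4  [DC ∥ AF ∩ CF ∥ DA]
2. A_y = 71/4  [DC ∥ AF ∩ CF ∥ DA]
   → A = (-19/4, 71/4)

A = (-19/4, 71/4)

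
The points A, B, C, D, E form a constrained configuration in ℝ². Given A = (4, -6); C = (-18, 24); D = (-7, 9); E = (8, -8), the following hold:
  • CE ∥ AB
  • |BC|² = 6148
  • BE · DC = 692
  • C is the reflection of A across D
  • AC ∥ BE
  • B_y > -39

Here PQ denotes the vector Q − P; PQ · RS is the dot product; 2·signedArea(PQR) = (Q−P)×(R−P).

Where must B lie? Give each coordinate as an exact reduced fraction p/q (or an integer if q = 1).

B = (30, -38)

1. B_x = 30  [AC ∥ BE ∩ CE ∥ AB]
2. B_y = -38  [AC ∥ BE ∩ CE ∥ AB]
   → B = (30, -38)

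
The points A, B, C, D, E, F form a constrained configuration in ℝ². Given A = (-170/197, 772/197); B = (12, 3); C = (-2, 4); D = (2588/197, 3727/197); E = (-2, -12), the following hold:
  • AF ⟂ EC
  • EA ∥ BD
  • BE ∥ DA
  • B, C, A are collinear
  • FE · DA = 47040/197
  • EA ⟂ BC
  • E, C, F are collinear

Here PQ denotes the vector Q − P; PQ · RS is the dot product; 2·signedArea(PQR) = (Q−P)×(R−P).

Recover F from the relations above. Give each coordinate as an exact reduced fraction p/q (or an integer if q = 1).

F = (-2, 772/197)

1. F_x = -2  [E, C, F are collinear ∩ AF ⟂ EC]
2. F_y = 772/197  [E, C, F are collinear ∩ AF ⟂ EC]
   → F = (-2, 772/197)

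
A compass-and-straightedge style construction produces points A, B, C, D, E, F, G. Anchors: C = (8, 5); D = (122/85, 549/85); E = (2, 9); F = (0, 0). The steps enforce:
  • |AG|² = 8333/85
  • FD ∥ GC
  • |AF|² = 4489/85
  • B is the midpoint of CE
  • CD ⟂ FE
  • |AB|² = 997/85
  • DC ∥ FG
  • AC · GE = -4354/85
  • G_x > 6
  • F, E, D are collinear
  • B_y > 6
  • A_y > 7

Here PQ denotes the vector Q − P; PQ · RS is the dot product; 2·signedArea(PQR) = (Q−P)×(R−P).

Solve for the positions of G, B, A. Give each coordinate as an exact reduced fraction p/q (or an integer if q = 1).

1. G_x = 558/85  [FD ∥ GC ∩ DC ∥ FG]
2. G_y = -124/85  [FD ∥ GC ∩ DC ∥ FG]
   → G = (558/85, -124/85)
3. B_x = 5  [B is the midpoint of CE]
4. B_y = 7  [B is the midpoint of CE]
   → B = (5, 7)
5. A_x = 134/85  [line 388/85·x + -889/85·y + 67 = 0 ∩ |AF|² = 4489/85]
6. A_y = 603/85  [line 388/85·x + -889/85·y + 67 = 0 ∩ |AF|² = 4489/85]
   → A = (134/85, 603/85)

A = (134/85, 603/85)
B = (5, 7)
G = (558/85, -124/85)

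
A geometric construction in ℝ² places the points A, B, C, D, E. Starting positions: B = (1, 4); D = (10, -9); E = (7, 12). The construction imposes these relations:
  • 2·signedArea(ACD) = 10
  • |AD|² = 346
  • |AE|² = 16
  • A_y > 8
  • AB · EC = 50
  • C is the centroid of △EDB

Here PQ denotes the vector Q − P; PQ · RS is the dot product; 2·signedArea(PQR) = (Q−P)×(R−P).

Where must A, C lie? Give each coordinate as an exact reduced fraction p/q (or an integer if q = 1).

1. C_x = 6  [C is the centroid of △EDB]
2. C_y = 7/3  [C is the centroid of △EDB]
   → C = (6, 7/3)
3. A_x = 23/5  [2·signedArea(ACD) = 10 ∩ AB · EC = 50]
4. A_y = 44/5  [2·signedArea(ACD) = 10 ∩ AB · EC = 50]
   → A = (23/5, 44/5)

A = (23/5, 44/5)
C = (6, 7/3)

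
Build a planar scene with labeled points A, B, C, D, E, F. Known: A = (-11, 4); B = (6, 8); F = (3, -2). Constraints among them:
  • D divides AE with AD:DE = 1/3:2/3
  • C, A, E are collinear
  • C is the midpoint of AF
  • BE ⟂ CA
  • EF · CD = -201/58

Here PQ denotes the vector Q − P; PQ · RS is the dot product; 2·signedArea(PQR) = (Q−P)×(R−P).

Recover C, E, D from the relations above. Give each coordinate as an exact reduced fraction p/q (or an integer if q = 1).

C = (-4, 1)
D = (-1165/174, 125/58)
E = (111/58, -89/58)

1. C_x = -4  [C is the midpoint of AF]
2. C_y = 1  [C is the midpoint of AF]
   → C = (-4, 1)
3. E_x = 111/58  [C, A, E are collinear ∩ BE ⟂ CA]
4. E_y = -89/58  [C, A, E are collinear ∩ BE ⟂ CA]
   → E = (111/58, -89/58)
5. D_x = -1165/174  [D divides AE with AD:DE = 1/3:2/3]
6. D_y = 125/58  [D divides AE with AD:DE = 1/3:2/3]
   → D = (-1165/174, 125/58)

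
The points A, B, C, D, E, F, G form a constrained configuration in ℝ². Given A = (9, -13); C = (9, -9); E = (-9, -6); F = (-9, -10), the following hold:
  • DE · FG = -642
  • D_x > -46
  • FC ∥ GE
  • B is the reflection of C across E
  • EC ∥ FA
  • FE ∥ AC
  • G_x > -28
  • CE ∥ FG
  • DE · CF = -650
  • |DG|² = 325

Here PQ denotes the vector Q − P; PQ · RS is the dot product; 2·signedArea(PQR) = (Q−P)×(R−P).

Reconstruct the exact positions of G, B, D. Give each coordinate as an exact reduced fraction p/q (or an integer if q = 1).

1. G_x = -27  [FC ∥ GE ∩ CE ∥ FG]
2. G_y = -7  [FC ∥ GE ∩ CE ∥ FG]
   → G = (-27, -7)
3. B_x = -27  [B is the reflection of C across E]
4. B_y = -3  [B is the reflection of C across E]
   → B = (-27, -3)
5. D_x = -45  [DE · CF = -650 ∩ DE · FG = -642]
6. D_y = -8  [DE · CF = -650 ∩ DE · FG = -642]
   → D = (-45, -8)

B = (-27, -3)
D = (-45, -8)
G = (-27, -7)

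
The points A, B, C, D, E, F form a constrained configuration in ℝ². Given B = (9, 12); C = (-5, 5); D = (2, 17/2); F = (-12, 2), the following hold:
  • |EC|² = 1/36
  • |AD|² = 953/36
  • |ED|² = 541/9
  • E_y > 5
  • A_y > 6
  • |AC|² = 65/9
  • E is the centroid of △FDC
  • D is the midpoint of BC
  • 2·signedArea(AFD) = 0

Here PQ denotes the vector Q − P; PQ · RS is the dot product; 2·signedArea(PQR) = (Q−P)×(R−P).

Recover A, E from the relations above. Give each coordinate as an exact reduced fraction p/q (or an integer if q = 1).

A = (-8/3, 19/3)
E = (-5, 31/6)

1. A_x = -8/3  [line -13/2·x + 14·y + -106 = 0 ∩ |AC|² = 65/9]
2. A_y = 19/3  [line -13/2·x + 14·y + -106 = 0 ∩ |AC|² = 65/9]
   → A = (-8/3, 19/3)
3. E_x = -5  [E is the centroid of △FDC]
4. E_y = 31/6  [E is the centroid of △FDC]
   → E = (-5, 31/6)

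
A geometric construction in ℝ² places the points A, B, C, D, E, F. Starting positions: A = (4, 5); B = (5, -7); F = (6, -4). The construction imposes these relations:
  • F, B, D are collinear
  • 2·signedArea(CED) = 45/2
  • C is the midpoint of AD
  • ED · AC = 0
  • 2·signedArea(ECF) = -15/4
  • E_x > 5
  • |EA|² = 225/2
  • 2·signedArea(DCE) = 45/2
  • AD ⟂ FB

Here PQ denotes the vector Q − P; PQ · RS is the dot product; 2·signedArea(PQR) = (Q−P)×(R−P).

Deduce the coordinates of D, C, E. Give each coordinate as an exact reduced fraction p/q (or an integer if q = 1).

1. D_x = 17/2  [F, B, D are collinear ∩ AD ⟂ FB]
2. D_y = 7/2  [F, B, D are collinear ∩ AD ⟂ FB]
   → D = (17/2, 7/2)
3. C_x = 25/4  [C is the midpoint of AD]
4. C_y = 17/4  [C is the midpoint of AD]
   → C = (25/4, 17/4)
5. E_x = 11/2  [ED · AC = 0 ∩ 2·signedArea(ECF) = -15/4]
6. E_y = -11/2  [ED · AC = 0 ∩ 2·signedArea(ECF) = -15/4]
   → E = (11/2, -11/2)

C = (25/4, 17/4)
D = (17/2, 7/2)
E = (11/2, -11/2)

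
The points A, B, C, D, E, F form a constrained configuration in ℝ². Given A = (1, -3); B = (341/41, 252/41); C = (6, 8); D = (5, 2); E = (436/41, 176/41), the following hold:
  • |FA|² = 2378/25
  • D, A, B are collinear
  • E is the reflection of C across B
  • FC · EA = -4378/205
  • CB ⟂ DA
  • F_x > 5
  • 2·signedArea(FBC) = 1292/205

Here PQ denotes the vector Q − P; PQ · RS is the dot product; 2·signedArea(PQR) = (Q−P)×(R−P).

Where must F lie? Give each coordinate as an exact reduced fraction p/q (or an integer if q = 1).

1. F_x = 28/5  [2·signedArea(FBC) = 1292/205 ∩ FC · EA = -4378/205]
2. F_y = 28/5  [2·signedArea(FBC) = 1292/205 ∩ FC · EA = -4378/205]
   → F = (28/5, 28/5)

F = (28/5, 28/5)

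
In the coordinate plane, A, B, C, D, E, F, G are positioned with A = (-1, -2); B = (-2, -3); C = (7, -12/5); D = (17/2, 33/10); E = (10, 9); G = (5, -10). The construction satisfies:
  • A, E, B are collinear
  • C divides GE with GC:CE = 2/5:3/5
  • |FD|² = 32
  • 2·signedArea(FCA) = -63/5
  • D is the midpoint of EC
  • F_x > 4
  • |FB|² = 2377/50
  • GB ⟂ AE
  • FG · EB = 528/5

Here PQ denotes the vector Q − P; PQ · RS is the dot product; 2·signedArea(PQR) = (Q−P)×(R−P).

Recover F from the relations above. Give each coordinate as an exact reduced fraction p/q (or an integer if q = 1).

F = (9/2, -7/10)

1. F_x = 9/2  [2·signedArea(FCA) = -63/5 ∩ FG · EB = 528/5]
2. F_y = -7/10  [2·signedArea(FCA) = -63/5 ∩ FG · EB = 528/5]
   → F = (9/2, -7/10)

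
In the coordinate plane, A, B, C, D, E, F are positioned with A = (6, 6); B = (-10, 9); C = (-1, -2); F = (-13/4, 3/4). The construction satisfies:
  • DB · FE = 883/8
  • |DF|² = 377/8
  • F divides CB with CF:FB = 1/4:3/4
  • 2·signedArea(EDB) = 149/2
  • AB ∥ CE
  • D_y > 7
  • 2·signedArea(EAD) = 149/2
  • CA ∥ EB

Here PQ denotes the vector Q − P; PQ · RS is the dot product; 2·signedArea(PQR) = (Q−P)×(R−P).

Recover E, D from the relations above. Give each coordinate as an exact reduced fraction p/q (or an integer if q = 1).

1. E_x = -17  [CA ∥ EB ∩ AB ∥ CE]
2. E_y = 1  [CA ∥ EB ∩ AB ∥ CE]
   → E = (-17, 1)
3. D_x = -2  [DB · FE = 883/8 ∩ 2·signedArea(EDB) = 149/2]
4. D_y = 15/2  [DB · FE = 883/8 ∩ 2·signedArea(EDB) = 149/2]
   → D = (-2, 15/2)

D = (-2, 15/2)
E = (-17, 1)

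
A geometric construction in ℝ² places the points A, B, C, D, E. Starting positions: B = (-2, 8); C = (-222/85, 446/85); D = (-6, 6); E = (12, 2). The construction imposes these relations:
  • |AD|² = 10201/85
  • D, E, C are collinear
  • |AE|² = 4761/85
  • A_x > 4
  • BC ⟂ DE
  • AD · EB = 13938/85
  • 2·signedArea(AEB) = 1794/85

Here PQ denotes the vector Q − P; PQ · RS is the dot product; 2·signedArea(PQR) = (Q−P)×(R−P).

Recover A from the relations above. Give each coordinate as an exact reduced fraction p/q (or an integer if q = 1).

1. A_x = 399/85  [AD · EB = 13938/85 ∩ 2·signedArea(AEB) = 1794/85]
2. A_y = 308/85  [AD · EB = 13938/85 ∩ 2·signedArea(AEB) = 1794/85]
   → A = (399/85, 308/85)

A = (399/85, 308/85)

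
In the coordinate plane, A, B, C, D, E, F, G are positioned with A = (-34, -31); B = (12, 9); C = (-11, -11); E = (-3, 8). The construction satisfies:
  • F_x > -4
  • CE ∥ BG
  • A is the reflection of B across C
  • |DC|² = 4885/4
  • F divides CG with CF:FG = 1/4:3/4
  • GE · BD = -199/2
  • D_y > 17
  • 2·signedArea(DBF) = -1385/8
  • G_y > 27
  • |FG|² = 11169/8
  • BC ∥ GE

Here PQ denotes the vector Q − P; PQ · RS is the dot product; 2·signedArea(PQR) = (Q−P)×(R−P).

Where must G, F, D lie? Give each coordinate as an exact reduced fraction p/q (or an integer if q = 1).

1. G_x = 20  [BC ∥ GE ∩ CE ∥ BG]
2. G_y = 28  [BC ∥ GE ∩ CE ∥ BG]
   → G = (20, 28)
3. F_x = -13/4  [F divides CG with CF:FG = 1/4:3/4]
4. F_y = -5/4  [F divides CG with CF:FG = 1/4:3/4]
   → F = (-13/4, -5/4)
5. D_x = 17/2  [2·signedArea(DBF) = -1385/8 ∩ GE · BD = -199/2]
6. D_y = 18  [2·signedArea(DBF) = -1385/8 ∩ GE · BD = -199/2]
   → D = (17/2, 18)

D = (17/2, 18)
F = (-13/4, -5/4)
G = (20, 28)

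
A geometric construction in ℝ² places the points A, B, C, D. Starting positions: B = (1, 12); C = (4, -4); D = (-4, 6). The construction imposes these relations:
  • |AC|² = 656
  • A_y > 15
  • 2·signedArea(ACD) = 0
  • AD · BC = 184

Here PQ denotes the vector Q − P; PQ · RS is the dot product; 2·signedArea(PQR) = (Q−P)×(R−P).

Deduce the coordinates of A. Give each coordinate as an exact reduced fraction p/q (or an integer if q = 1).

1. A_x = -12  [2·signedArea(ACD) = 0 ∩ AD · BC = 184]
2. A_y = 16  [2·signedArea(ACD) = 0 ∩ AD · BC = 184]
   → A = (-12, 16)

A = (-12, 16)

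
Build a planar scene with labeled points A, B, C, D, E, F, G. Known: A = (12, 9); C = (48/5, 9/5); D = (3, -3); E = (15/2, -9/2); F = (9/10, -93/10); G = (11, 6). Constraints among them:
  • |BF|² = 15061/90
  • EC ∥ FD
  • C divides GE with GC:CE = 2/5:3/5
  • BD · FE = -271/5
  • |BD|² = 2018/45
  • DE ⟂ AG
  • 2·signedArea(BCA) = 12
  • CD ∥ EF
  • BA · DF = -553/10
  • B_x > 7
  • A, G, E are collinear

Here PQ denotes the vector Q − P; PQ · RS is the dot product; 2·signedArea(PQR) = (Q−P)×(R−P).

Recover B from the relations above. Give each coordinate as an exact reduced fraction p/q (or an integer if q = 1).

1. B_x = 118/15  [BD · FE = -271/5 ∩ 2·signedArea(BCA) = 12]
2. B_y = 8/5  [BD · FE = -271/5 ∩ 2·signedArea(BCA) = 12]
   → B = (118/15, 8/5)

B = (118/15, 8/5)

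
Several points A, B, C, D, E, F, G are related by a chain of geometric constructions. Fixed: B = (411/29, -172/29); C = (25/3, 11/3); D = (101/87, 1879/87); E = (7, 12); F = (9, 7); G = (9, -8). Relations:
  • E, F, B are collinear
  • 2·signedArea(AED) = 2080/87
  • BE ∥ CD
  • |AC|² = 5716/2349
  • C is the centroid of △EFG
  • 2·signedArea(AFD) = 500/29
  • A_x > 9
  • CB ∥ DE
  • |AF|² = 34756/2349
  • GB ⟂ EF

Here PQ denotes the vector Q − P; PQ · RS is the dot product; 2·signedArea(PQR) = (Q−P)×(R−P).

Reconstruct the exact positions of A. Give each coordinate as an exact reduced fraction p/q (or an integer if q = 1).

1. A_x = 2567/261  [2·signedArea(AFD) = 500/29 ∩ 2·signedArea(AED) = 2080/87]
2. A_y = 847/261  [2·signedArea(AFD) = 500/29 ∩ 2·signedArea(AED) = 2080/87]
   → A = (2567/261, 847/261)

A = (2567/261, 847/261)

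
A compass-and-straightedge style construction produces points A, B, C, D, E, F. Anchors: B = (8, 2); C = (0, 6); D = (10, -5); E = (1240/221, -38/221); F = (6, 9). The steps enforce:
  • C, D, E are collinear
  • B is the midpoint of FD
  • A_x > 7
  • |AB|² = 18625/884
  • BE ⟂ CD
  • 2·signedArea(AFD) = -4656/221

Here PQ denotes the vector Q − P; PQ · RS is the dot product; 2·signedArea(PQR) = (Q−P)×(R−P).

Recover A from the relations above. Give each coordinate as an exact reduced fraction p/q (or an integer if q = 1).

1. A_x = 1725/221  [line 14·x + 4·y + -21864/221 = 0 ∩ |AB|² = 18625/884]
2. A_y = -1143/442  [line 14·x + 4·y + -21864/221 = 0 ∩ |AB|² = 18625/884]
   → A = (1725/221, -1143/442)

A = (1725/221, -1143/442)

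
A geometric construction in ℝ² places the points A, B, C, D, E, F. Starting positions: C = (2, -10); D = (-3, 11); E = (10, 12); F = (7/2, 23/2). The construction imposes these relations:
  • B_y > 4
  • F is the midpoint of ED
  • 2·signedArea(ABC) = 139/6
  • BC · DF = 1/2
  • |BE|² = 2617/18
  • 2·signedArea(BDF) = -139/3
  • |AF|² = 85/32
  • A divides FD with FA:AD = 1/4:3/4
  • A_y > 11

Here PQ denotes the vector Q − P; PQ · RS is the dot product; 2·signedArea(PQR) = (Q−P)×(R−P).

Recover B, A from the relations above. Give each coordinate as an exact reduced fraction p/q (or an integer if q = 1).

A = (15/8, 91/8)
B = (5/6, 25/6)

1. B_x = 5/6  [2·signedArea(BDF) = -139/3 ∩ BC · DF = 1/2]
2. B_y = 25/6  [2·signedArea(BDF) = -139/3 ∩ BC · DF = 1/2]
   → B = (5/6, 25/6)
3. A_x = 15/8  [A divides FD with FA:AD = 1/4:3/4]
4. A_y = 91/8  [A divides FD with FA:AD = 1/4:3/4]
   → A = (15/8, 91/8)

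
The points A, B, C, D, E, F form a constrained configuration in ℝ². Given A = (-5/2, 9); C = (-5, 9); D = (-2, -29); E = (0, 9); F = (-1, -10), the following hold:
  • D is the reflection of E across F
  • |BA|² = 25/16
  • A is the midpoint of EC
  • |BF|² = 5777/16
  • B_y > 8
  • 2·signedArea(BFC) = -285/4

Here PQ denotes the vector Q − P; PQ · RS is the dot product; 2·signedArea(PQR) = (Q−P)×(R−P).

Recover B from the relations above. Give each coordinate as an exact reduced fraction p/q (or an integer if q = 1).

1. B_x = -5/4  [line -19·x + -4·y + 49/4 = 0 ∩ |BF|² = 5777/16]
2. B_y = 9  [line -19·x + -4·y + 49/4 = 0 ∩ |BF|² = 5777/16]
   → B = (-5/4, 9)

B = (-5/4, 9)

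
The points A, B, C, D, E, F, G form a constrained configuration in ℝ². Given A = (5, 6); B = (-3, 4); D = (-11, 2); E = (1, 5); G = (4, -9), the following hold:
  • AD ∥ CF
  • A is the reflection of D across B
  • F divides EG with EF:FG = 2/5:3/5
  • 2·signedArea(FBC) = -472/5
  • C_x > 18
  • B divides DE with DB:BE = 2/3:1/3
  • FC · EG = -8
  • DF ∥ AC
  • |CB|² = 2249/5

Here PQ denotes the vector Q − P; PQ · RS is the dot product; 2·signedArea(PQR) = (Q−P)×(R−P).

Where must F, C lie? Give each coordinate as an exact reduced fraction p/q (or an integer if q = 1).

1. F_x = 11/5  [F divides EG with EF:FG = 2/5:3/5]
2. F_y = -3/5  [F divides EG with EF:FG = 2/5:3/5]
   → F = (11/5, -3/5)
3. C_x = 91/5  [AD ∥ CF ∩ DF ∥ AC]
4. C_y = 17/5  [AD ∥ CF ∩ DF ∥ AC]
   → C = (91/5, 17/5)

C = (91/5, 17/5)
F = (11/5, -3/5)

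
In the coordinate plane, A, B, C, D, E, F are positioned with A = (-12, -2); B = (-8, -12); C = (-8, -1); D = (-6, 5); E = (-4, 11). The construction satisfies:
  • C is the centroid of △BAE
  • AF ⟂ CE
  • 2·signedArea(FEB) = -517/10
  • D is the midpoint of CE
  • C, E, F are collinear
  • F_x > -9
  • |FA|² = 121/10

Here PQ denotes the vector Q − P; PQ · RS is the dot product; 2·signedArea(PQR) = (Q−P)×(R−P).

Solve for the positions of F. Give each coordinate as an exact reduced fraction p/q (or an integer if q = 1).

1. F_x = -87/10  [C, E, F are collinear ∩ AF ⟂ CE]
2. F_y = -31/10  [C, E, F are collinear ∩ AF ⟂ CE]
   → F = (-87/10, -31/10)

F = (-87/10, -31/10)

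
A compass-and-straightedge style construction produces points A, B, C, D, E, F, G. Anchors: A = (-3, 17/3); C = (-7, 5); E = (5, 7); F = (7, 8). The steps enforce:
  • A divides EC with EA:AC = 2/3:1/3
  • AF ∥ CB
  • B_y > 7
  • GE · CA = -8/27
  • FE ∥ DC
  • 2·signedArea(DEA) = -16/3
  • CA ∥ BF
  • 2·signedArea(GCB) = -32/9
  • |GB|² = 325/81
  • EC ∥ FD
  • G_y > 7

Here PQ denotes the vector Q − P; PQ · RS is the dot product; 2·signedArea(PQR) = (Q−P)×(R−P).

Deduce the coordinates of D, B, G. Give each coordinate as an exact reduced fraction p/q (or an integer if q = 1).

1. D_x = -5  [FE ∥ DC ∩ EC ∥ FD]
2. D_y = 6  [FE ∥ DC ∩ EC ∥ FD]
   → D = (-5, 6)
3. B_x = 3  [CA ∥ BF ∩ AF ∥ CB]
4. B_y = 22/3  [CA ∥ BF ∩ AF ∥ CB]
   → B = (3, 22/3)
5. G_x = 5  [2·signedArea(GCB) = -32/9 ∩ GE · CA = -8/27]
6. G_y = 67/9  [2·signedArea(GCB) = -32/9 ∩ GE · CA = -8/27]
   → G = (5, 67/9)

B = (3, 22/3)
D = (-5, 6)
G = (5, 67/9)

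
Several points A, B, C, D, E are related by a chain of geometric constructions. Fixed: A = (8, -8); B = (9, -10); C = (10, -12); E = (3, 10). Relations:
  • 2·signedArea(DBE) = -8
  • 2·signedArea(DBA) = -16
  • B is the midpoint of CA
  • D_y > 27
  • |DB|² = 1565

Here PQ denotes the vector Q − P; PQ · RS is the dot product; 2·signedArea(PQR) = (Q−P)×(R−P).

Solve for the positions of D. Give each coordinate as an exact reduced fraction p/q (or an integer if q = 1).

D = (-2, 28)

1. D_x = -2  [2·signedArea(DBE) = -8 ∩ 2·signedArea(DBA) = -16]
2. D_y = 28  [2·signedArea(DBE) = -8 ∩ 2·signedArea(DBA) = -16]
   → D = (-2, 28)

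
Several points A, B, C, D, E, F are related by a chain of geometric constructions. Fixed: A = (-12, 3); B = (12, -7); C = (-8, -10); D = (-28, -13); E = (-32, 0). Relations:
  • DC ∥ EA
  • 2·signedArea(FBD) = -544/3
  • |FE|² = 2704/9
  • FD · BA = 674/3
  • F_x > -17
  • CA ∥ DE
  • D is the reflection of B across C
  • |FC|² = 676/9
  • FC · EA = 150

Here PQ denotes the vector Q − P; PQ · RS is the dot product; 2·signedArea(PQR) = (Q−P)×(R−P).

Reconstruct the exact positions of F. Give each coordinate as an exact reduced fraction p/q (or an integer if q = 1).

1. F_x = -16  [FD · BA = 674/3 ∩ FC · EA = 150]
2. F_y = -20/3  [FD · BA = 674/3 ∩ FC · EA = 150]
   → F = (-16, -20/3)

F = (-16, -20/3)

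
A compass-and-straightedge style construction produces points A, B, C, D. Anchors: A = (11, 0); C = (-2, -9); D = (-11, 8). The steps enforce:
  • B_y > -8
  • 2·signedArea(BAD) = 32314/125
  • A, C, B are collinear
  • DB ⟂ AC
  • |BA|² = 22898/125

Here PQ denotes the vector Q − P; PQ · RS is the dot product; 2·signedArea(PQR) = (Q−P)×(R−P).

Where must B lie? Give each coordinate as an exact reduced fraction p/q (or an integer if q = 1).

B = (-16/125, -963/125)

1. B_x = -16/125  [A, C, B are collinear ∩ DB ⟂ AC]
2. B_y = -963/125  [A, C, B are collinear ∩ DB ⟂ AC]
   → B = (-16/125, -963/125)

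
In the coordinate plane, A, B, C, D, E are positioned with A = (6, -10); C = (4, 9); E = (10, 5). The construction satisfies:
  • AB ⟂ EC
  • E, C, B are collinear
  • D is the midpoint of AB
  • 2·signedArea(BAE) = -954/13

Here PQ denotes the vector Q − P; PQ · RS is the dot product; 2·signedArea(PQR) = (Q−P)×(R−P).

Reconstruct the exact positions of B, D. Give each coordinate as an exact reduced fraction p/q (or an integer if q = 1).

1. B_x = 184/13  [E, C, B are collinear ∩ AB ⟂ EC]
2. B_y = 29/13  [E, C, B are collinear ∩ AB ⟂ EC]
   → B = (184/13, 29/13)
3. D_x = 131/13  [D is the midpoint of AB]
4. D_y = -101/26  [D is the midpoint of AB]
   → D = (131/13, -101/26)

B = (184/13, 29/13)
D = (131/13, -101/26)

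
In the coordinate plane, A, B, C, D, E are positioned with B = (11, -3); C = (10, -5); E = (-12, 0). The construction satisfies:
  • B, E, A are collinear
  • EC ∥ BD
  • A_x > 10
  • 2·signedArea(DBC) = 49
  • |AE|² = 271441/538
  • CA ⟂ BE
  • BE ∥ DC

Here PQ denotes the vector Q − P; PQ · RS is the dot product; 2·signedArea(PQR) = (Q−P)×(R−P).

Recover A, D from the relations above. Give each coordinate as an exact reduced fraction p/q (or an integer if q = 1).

1. A_x = 5527/538  [B, E, A are collinear ∩ CA ⟂ BE]
2. A_y = -1563/538  [B, E, A are collinear ∩ CA ⟂ BE]
   → A = (5527/538, -1563/538)
3. D_x = 33  [BE ∥ DC ∩ EC ∥ BD]
4. D_y = -8  [BE ∥ DC ∩ EC ∥ BD]
   → D = (33, -8)

A = (5527/538, -1563/538)
D = (33, -8)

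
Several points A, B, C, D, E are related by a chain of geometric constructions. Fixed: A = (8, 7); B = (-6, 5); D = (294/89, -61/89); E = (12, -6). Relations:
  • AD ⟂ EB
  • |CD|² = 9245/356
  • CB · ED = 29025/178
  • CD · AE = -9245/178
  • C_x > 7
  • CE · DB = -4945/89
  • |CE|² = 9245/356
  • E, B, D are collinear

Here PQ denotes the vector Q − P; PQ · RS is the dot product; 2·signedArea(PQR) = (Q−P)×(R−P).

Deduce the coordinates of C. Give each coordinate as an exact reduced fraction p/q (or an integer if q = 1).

C = (681/89, -595/178)

1. C_x = 681/89  [CD · AE = -9245/178 ∩ CE · DB = -4945/89]
2. C_y = -595/178  [CD · AE = -9245/178 ∩ CE · DB = -4945/89]
   → C = (681/89, -595/178)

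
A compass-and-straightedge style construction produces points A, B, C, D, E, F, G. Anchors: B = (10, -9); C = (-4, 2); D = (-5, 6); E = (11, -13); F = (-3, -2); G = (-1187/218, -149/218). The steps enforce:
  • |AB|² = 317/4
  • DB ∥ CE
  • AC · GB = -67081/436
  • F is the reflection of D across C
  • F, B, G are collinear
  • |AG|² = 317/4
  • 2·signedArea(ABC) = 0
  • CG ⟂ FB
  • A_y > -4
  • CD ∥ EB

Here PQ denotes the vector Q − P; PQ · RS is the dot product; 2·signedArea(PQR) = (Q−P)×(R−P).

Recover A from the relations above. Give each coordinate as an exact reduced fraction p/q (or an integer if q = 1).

A = (3, -7/2)

1. A_x = 3  [2·signedArea(ABC) = 0 ∩ AC · GB = -67081/436]
2. A_y = -7/2  [2·signedArea(ABC) = 0 ∩ AC · GB = -67081/436]
   → A = (3, -7/2)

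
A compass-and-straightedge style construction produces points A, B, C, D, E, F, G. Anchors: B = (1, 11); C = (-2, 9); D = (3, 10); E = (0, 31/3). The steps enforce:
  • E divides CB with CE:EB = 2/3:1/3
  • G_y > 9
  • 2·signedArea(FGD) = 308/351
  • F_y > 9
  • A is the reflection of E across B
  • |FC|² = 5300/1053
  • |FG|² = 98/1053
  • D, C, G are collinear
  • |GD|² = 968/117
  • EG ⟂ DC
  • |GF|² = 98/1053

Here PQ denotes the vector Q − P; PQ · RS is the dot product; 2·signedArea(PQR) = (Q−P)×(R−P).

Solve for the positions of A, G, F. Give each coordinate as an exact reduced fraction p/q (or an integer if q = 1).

1. A_x = 2  [A is the reflection of E across B]
2. A_y = 35/3  [A is the reflection of E across B]
   → A = (2, 35/3)
3. G_x = 7/39  [D, C, G are collinear ∩ EG ⟂ DC]
4. G_y = 368/39  [D, C, G are collinear ∩ EG ⟂ DC]
   → G = (7/39, 368/39)
5. F_x = 14/117  [line -22/39·x + 110/39·y + -9614/351 = 0 ∩ |FC|² = 5300/1053]
6. F_y = 1139/117  [line -22/39·x + 110/39·y + -9614/351 = 0 ∩ |FC|² = 5300/1053]
   → F = (14/117, 1139/117)

A = (2, 35/3)
F = (14/117, 1139/117)
G = (7/39, 368/39)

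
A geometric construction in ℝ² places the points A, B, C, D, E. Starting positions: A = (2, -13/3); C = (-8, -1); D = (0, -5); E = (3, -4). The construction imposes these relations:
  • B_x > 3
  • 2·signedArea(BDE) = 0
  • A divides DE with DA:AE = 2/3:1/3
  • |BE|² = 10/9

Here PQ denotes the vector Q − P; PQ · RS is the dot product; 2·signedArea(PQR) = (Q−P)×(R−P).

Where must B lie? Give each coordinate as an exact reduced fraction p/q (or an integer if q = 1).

1. B_x = 4  [line -1·x + 3·y + 15 = 0 ∩ |BE|² = 10/9]
2. B_y = -11/3  [line -1·x + 3·y + 15 = 0 ∩ |BE|² = 10/9]
   → B = (4, -11/3)

B = (4, -11/3)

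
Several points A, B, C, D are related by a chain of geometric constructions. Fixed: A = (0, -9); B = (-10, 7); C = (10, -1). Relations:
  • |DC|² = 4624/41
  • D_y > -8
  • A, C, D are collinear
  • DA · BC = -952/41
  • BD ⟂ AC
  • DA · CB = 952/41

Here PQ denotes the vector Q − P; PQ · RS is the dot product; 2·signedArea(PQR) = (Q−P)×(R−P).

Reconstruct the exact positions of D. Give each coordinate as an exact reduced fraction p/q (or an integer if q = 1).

1. D_x = 70/41  [A, C, D are collinear ∩ BD ⟂ AC]
2. D_y = -313/41  [A, C, D are collinear ∩ BD ⟂ AC]
   → D = (70/41, -313/41)

D = (70/41, -313/41)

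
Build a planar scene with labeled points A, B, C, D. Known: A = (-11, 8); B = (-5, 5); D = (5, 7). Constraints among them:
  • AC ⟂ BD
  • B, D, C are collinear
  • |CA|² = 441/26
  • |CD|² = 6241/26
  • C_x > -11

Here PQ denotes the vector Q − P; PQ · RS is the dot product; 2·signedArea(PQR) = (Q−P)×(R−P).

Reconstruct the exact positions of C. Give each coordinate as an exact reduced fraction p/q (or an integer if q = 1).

1. C_x = -265/26  [B, D, C are collinear ∩ AC ⟂ BD]
2. C_y = 103/26  [B, D, C are collinear ∩ AC ⟂ BD]
   → C = (-265/26, 103/26)

C = (-265/26, 103/26)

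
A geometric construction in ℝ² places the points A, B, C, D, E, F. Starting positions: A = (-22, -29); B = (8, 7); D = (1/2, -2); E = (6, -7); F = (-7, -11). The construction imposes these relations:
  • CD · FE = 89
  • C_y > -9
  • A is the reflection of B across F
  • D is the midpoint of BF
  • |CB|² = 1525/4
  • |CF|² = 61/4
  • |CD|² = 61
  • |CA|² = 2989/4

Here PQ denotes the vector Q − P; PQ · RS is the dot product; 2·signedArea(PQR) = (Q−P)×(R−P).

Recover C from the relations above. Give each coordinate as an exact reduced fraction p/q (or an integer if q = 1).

1. C_x = -9/2  [line -13·x + -4·y + -181/2 = 0 ∩ |CF|² = 61/4]
2. C_y = -8  [line -13·x + -4·y + -181/2 = 0 ∩ |CF|² = 61/4]
   → C = (-9/2, -8)

C = (-9/2, -8)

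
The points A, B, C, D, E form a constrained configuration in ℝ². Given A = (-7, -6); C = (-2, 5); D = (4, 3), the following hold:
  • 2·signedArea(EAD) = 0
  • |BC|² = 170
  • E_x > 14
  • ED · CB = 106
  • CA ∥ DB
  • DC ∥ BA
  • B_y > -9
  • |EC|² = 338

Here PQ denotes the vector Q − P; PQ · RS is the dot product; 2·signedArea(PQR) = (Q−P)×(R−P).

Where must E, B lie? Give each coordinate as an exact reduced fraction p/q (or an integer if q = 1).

1. E_x = 15  [line -9·x + 11·y + 3 = 0 ∩ |EC|² = 338]
2. E_y = 12  [line -9·x + 11·y + 3 = 0 ∩ |EC|² = 338]
   → E = (15, 12)
3. B_x = -1  [DC ∥ BA ∩ CA ∥ DB]
4. B_y = -8  [DC ∥ BA ∩ CA ∥ DB]
   → B = (-1, -8)

B = (-1, -8)
E = (15, 12)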